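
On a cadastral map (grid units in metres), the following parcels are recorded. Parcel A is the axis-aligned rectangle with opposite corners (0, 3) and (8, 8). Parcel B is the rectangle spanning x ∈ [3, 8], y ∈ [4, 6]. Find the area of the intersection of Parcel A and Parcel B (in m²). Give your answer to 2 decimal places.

10.00

|Parcel A∩Parcel B|: x∈[3,8], y∈[4,6] → 5·2 = 10.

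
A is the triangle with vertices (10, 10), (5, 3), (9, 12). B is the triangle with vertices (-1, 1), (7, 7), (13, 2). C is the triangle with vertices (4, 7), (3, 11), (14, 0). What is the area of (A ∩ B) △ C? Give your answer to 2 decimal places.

16.10

|A ∩ B| = 1.9391.
|(A ∩ B) ∩ C| = 1.1696.
|(A ∩ B) △ C| = 1.9391 + 16.5 − 2.3391 = 16.10.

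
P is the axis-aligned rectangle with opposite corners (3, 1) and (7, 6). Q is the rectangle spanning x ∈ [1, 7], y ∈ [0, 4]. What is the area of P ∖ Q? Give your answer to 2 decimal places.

8.00

|P∩Q|: x∈[3,7], y∈[1,4] → 4·3 = 12.
|P| = 20.
|P ∖ Q| = |P| − |P∩Q| = 20 − 12 = 8.00.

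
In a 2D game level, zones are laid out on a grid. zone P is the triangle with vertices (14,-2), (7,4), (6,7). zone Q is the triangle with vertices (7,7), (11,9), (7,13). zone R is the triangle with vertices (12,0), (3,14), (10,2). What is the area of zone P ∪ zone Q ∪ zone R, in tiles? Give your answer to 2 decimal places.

By inclusion–exclusion:
Individual areas: |zone P| = 7.5, |zone Q| = 12, |zone R| = 5.
|zone P∩zone Q| = 0.
|zone P∩zone R| = 0.8895.
|zone Q∩zone R| = 0.1425.
|zone P∩zone Q∩zone R| = 0.
|zone P ∪ zone Q ∪ zone R| = 24.5 − 1.0321 + 0 = 23.47.

23.47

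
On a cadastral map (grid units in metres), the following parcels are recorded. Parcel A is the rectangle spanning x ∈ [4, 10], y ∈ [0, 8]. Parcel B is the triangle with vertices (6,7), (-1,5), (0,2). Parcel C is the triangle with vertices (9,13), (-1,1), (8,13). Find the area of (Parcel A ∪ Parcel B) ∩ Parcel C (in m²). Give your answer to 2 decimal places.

|Parcel A ∪ Parcel B| = 58.4048.
|(Parcel A ∪ Parcel B) ∩ Parcel C| = 1.43.

1.43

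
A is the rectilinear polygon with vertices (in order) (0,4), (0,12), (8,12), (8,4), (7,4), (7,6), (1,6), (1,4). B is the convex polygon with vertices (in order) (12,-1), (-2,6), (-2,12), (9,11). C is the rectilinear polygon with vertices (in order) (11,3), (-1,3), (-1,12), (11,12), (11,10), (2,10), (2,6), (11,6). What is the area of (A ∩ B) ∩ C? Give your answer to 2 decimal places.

22.89

|A ∩ B| = 46.8864.
|(A ∩ B) ∩ C| = 22.89.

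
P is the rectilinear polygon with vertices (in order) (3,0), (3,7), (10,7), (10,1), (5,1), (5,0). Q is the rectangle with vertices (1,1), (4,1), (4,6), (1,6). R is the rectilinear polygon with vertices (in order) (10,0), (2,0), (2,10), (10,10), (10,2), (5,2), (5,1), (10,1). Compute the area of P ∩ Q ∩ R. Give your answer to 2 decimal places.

5.00

The intersection is the polygon with vertices (4,6), (4,1), (3,1), (3,6).
By the shoelace formula its area is 5.00.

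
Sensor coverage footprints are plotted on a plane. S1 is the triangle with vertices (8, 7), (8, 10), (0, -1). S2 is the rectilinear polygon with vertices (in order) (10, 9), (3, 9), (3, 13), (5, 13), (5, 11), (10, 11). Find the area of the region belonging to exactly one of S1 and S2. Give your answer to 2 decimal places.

29.27

|S1| = 12, |S2| = 18, |S1∩S2| = 0.3636.
|S1 △ S2| = |S1| + |S2| − 2·|S1∩S2| = 12 + 18 − 0.7273 = 29.27.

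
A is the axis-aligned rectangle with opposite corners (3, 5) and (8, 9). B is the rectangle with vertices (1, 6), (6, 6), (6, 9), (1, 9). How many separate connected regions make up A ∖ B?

A ∖ B is a single connected region.

1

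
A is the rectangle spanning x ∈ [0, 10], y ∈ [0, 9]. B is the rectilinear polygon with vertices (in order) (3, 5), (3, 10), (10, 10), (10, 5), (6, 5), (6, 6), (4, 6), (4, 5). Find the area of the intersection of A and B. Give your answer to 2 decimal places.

26.00

The intersection is the polygon with vertices (10,5), (6,5), (6,6), (4,6), (4,5), (3,5), (3,9), (10,9).
By the shoelace formula its area is 26.00.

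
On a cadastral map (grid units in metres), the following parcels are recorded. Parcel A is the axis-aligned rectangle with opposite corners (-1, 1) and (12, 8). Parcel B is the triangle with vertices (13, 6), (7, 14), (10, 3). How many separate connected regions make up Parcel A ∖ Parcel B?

Parcel A ∖ Parcel B splits into 2 disjoint pieces (area 79.5909, area 0.1667).

2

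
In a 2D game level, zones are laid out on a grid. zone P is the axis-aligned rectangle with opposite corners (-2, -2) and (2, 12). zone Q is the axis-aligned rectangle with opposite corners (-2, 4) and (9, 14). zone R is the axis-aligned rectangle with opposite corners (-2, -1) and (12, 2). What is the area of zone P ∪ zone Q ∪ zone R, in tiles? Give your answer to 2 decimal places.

By inclusion–exclusion:
Individual areas: |zone P| = 56, |zone Q| = 110, |zone R| = 42.
|zone P∩zone Q|: x∈[-2,2], y∈[4,12] → 4·8 = 32.
|zone P∩zone R|: x∈[-2,2], y∈[-1,2] → 4·3 = 12.
|zone Q∩zone R| = 0 (no overlap).
|zone P∩zone Q∩zone R| = 0.
|zone P ∪ zone Q ∪ zone R| = 208 − 44 + 0 = 164.00.

164.00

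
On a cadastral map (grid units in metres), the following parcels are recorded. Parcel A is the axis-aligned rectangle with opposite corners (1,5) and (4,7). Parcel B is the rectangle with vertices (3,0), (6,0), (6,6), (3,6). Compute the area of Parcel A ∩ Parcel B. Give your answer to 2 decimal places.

|Parcel A∩Parcel B|: x∈[3,4], y∈[5,6] → 1·1 = 1.

1.00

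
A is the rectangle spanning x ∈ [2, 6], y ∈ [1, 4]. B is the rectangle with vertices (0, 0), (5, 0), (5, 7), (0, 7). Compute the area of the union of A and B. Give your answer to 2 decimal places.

By inclusion–exclusion:
Individual areas: |A| = 12, |B| = 35.
|A∩B|: x∈[2,5], y∈[1,4] → 3·3 = 9.
|A ∪ B| = 47 − 9 = 38.00.

38.00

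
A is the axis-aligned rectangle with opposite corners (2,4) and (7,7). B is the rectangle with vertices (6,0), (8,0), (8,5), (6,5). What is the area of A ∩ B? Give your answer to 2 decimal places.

1.00

|A∩B|: x∈[6,7], y∈[4,5] → 1·1 = 1.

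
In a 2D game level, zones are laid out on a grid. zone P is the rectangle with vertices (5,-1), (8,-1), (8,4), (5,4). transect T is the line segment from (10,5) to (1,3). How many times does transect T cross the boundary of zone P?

The segment meets the boundary at (5,3.889), (5.5,4).

2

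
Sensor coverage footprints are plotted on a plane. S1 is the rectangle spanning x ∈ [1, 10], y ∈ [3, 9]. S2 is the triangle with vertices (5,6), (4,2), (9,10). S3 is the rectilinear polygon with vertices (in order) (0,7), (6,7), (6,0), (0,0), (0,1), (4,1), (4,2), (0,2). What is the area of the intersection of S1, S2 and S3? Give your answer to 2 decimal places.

The intersection is the polygon with vertices (4.625,3), (4.25,3), (5,6), (6,7), (6,5.2).
By the shoelace formula its area is 3.11.

3.11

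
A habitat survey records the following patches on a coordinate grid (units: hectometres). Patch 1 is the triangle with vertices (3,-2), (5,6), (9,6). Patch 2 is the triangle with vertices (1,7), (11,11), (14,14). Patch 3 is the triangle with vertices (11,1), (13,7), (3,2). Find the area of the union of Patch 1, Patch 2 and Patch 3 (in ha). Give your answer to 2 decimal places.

46.23

By inclusion–exclusion:
Individual areas: |Patch 1| = 16, |Patch 2| = 9, |Patch 3| = 25.
|Patch 1∩Patch 2| = 0.
|Patch 1∩Patch 3| = 3.768.
|Patch 2∩Patch 3| = 0.
|Patch 1∩Patch 2∩Patch 3| = 0.
|Patch 1 ∪ Patch 2 ∪ Patch 3| = 50 − 3.768 + 0 = 46.23.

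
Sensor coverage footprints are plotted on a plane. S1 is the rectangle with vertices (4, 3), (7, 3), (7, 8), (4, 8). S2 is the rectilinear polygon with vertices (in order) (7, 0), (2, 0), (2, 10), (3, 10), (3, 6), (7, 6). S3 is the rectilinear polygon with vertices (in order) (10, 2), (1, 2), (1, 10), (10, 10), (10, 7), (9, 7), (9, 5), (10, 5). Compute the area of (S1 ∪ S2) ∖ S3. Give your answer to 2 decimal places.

|S1 ∪ S2| = 40.
|(S1 ∪ S2) ∩ S3| = 30.
|(S1 ∪ S2) ∖ S3| = 40 − 30 = 10.00.

10.00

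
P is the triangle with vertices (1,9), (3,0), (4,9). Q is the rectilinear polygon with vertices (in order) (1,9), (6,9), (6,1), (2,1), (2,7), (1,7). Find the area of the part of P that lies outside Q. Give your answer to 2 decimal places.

|P| = 13.5, |P∩Q| = 12.6389.
|P ∖ Q| = |P| − |P∩Q| = 13.5 − 12.6389 = 0.86.

0.86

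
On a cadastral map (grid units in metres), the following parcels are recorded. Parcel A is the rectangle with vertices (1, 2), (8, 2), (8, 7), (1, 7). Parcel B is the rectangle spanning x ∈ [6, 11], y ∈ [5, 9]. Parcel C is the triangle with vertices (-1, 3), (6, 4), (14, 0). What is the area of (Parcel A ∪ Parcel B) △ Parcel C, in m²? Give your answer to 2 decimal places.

|Parcel A ∪ Parcel B| = 51.
|(Parcel A ∪ Parcel B) ∩ Parcel C| = 10.3143.
|(Parcel A ∪ Parcel B) △ Parcel C| = 51 + 18 − 20.6286 = 48.37.

48.37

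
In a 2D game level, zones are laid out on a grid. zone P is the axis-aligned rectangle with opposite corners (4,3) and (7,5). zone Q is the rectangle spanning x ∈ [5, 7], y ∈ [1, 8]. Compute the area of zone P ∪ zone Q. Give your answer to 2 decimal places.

By inclusion–exclusion:
Individual areas: |zone P| = 6, |zone Q| = 14.
|zone P∩zone Q|: x∈[5,7], y∈[3,5] → 2·2 = 4.
|zone P ∪ zone Q| = 20 − 4 = 16.00.

16.00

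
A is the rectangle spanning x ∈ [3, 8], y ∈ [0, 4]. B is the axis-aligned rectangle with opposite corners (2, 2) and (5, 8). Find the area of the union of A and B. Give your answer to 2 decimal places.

34.00

By inclusion–exclusion:
Individual areas: |A| = 20, |B| = 18.
|A∩B|: x∈[3,5], y∈[2,4] → 2·2 = 4.
|A ∪ B| = 38 − 4 = 34.00.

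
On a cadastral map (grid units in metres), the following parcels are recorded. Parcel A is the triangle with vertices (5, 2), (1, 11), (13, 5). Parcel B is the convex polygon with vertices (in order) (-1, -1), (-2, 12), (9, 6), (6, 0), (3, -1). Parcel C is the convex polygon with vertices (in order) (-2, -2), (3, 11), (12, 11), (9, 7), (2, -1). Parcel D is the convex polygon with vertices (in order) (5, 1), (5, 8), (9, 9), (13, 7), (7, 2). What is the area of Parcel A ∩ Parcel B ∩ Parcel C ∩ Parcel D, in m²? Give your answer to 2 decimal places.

The intersection is the polygon with vertices (5,2.429), (5,8), (5.229,8.057), (8.408,6.323).
By the shoelace formula its area is 9.78.

9.78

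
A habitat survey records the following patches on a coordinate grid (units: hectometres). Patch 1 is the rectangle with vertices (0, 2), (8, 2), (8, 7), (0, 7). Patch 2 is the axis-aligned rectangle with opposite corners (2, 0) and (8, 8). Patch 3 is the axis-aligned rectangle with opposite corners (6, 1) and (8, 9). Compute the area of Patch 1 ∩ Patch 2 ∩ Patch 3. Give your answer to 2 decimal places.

10.00

The intersection is the polygon with vertices (6,2), (6,7), (8,7), (8,2).
By the shoelace formula its area is 10.00.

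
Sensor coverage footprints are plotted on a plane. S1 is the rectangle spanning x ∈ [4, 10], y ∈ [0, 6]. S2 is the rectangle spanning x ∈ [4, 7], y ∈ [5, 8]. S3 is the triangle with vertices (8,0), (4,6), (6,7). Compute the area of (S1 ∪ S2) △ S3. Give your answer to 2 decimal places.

34.00

|S1 ∪ S2| = 42.
|(S1 ∪ S2) ∩ S3| = 8.
|(S1 ∪ S2) △ S3| = 42 + 8 − 16 = 34.00.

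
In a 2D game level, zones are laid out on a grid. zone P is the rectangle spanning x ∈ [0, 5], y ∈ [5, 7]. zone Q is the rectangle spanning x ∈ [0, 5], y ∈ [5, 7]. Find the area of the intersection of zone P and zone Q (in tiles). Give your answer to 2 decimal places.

10.00

|zone P∩zone Q|: x∈[0,5], y∈[5,7] → 5·2 = 10.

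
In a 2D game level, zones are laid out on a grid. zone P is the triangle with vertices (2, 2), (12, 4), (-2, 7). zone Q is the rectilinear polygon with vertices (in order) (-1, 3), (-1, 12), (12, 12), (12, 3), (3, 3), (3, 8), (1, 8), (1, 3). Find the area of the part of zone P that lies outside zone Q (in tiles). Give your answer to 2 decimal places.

|zone P| = 29, |zone P∩zone Q| = 19.3214.
|zone P ∖ zone Q| = |zone P| − |zone P∩zone Q| = 29 − 19.3214 = 9.68.

9.68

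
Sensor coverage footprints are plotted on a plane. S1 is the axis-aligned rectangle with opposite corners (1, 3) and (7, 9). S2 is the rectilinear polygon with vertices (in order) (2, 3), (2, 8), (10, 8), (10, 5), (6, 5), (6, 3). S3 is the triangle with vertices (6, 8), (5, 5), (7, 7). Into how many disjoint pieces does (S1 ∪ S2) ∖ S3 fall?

(S1 ∪ S2) ∖ S3 is a single connected region.

1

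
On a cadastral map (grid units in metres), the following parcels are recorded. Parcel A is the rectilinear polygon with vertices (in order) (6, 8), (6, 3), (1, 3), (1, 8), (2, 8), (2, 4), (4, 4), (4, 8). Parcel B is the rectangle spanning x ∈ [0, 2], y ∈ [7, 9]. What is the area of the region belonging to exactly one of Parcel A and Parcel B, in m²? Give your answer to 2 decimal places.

19.00

|Parcel A| = 17, |Parcel B| = 4, |Parcel A∩Parcel B| = 1.
|Parcel A △ Parcel B| = |Parcel A| + |Parcel B| − 2·|Parcel A∩Parcel B| = 17 + 4 − 2 = 19.00.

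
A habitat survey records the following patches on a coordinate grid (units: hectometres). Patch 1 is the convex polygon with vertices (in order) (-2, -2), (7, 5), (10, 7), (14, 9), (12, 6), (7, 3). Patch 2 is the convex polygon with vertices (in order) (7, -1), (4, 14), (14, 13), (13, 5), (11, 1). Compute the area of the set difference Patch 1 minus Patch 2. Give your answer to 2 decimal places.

|Patch 1| = 21.5, |Patch 1∩Patch 2| = 14.0113.
|Patch 1 ∖ Patch 2| = |Patch 1| − |Patch 1∩Patch 2| = 21.5 − 14.0113 = 7.49.

7.49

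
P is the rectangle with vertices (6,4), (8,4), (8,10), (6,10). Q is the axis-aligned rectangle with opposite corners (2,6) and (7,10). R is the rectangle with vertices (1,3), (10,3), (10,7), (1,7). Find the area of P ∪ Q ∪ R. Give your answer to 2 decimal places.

54.00

By inclusion–exclusion:
Individual areas: |P| = 12, |Q| = 20, |R| = 36.
|P∩Q|: x∈[6,7], y∈[6,10] → 1·4 = 4.
|P∩R|: x∈[6,8], y∈[4,7] → 2·3 = 6.
|Q∩R|: x∈[2,7], y∈[6,7] → 5·1 = 5.
|P∩Q∩R| = 1.
|P ∪ Q ∪ R| = 68 − 15 + 1 = 54.00.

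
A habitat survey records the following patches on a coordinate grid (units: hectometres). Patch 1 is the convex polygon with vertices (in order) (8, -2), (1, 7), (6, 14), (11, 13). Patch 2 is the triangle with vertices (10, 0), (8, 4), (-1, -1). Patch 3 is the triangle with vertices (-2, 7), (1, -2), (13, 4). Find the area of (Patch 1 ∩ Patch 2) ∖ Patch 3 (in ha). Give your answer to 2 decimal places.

|Patch 1 ∩ Patch 2| = 10.8099.
|(Patch 1 ∩ Patch 2) ∩ Patch 3| = 7.5562.
|(Patch 1 ∩ Patch 2) ∖ Patch 3| = 10.8099 − 7.5562 = 3.25.

3.25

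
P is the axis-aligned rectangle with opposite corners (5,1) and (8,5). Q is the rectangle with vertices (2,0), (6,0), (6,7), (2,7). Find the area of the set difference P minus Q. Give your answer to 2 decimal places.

|P∩Q|: x∈[5,6], y∈[1,5] → 1·4 = 4.
|P| = 12.
|P ∖ Q| = |P| − |P∩Q| = 12 − 4 = 8.00.

8.00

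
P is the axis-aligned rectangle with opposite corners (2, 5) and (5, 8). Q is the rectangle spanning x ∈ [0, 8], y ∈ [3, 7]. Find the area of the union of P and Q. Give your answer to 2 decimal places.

By inclusion–exclusion:
Individual areas: |P| = 9, |Q| = 32.
|P∩Q|: x∈[2,5], y∈[5,7] → 3·2 = 6.
|P ∪ Q| = 41 − 6 = 35.00.

35.00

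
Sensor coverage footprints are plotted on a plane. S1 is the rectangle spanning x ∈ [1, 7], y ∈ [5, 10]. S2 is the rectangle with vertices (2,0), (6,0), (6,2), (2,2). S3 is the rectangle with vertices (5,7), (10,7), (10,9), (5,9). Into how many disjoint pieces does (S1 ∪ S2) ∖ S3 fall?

2

(S1 ∪ S2) ∖ S3 splits into 2 disjoint pieces (area 26, area 8).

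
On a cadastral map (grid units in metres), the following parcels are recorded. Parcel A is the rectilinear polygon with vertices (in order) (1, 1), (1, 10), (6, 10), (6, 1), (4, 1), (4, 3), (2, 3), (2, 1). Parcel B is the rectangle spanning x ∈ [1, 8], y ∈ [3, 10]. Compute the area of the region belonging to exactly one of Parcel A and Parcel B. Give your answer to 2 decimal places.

20.00

|Parcel A| = 41, |Parcel B| = 49, |Parcel A∩Parcel B| = 35.
|Parcel A △ Parcel B| = |Parcel A| + |Parcel B| − 2·|Parcel A∩Parcel B| = 41 + 49 − 70 = 20.00.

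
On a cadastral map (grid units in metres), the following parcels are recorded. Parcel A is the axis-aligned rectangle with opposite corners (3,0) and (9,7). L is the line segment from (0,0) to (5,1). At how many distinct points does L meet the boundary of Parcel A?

The segment meets the boundary at (3,0.6).

1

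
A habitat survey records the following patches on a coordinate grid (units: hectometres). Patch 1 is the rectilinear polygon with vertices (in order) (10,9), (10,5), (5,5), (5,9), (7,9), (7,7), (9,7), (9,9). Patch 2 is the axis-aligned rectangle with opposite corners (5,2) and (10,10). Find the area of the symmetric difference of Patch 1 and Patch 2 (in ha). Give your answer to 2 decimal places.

|Patch 1| = 16, |Patch 2| = 40, |Patch 1∩Patch 2| = 16.
|Patch 1 △ Patch 2| = |Patch 1| + |Patch 2| − 2·|Patch 1∩Patch 2| = 16 + 40 − 32 = 24.00.

24.00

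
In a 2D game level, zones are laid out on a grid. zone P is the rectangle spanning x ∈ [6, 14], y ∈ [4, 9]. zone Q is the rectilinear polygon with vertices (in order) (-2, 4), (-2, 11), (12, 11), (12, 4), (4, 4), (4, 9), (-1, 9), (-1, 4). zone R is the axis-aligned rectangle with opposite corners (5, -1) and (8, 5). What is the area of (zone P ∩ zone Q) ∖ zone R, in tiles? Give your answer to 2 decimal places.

|zone P ∩ zone Q| = 30.
|(zone P ∩ zone Q) ∩ zone R| = 2.
|(zone P ∩ zone Q) ∖ zone R| = 30 − 2 = 28.00.

28.00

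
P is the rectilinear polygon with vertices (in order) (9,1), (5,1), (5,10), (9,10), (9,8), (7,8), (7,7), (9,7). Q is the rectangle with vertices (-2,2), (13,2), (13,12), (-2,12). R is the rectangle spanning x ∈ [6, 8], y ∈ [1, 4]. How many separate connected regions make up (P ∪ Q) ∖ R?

(P ∪ Q) ∖ R is a single connected region.

1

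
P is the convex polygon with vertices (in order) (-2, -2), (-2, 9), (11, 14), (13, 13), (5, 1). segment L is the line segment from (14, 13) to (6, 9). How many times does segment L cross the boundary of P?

The segment meets the boundary at (12.5,12.25).

1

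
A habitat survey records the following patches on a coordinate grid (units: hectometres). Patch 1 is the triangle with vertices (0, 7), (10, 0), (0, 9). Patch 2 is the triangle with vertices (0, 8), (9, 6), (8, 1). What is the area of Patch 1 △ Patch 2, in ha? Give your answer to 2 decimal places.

|Patch 1| = 10, |Patch 2| = 23.5, |Patch 1∩Patch 2| = 6.0454.
|Patch 1 △ Patch 2| = |Patch 1| + |Patch 2| − 2·|Patch 1∩Patch 2| = 10 + 23.5 − 12.0907 = 21.41.

21.41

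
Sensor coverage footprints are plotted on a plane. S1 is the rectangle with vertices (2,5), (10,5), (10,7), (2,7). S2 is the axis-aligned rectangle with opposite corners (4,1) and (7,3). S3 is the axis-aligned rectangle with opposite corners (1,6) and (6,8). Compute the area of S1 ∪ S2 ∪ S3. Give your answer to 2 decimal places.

28.00

By inclusion–exclusion:
Individual areas: |S1| = 16, |S2| = 6, |S3| = 10.
|S1∩S2| = 0 (no overlap).
|S1∩S3|: x∈[2,6], y∈[6,7] → 4·1 = 4.
|S2∩S3| = 0 (no overlap).
|S1∩S2∩S3| = 0.
|S1 ∪ S2 ∪ S3| = 32 − 4 + 0 = 28.00.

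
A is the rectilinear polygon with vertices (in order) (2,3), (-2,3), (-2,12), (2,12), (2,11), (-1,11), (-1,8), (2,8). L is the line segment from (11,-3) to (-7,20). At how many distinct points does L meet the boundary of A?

2

The segment meets the boundary at (-0.739,12), (0.043,11).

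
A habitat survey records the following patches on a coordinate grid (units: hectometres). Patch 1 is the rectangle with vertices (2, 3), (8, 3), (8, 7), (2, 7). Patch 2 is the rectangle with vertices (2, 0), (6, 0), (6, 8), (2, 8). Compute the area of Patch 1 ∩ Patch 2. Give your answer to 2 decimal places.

16.00

|Patch 1∩Patch 2|: x∈[2,6], y∈[3,7] → 4·4 = 16.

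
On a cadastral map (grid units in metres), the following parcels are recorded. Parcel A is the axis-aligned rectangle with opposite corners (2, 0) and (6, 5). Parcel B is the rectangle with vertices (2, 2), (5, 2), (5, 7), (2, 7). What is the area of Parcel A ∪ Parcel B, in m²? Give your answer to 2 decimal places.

26.00

By inclusion–exclusion:
Individual areas: |Parcel A| = 20, |Parcel B| = 15.
|Parcel A∩Parcel B|: x∈[2,5], y∈[2,5] → 3·3 = 9.
|Parcel A ∪ Parcel B| = 35 − 9 = 26.00.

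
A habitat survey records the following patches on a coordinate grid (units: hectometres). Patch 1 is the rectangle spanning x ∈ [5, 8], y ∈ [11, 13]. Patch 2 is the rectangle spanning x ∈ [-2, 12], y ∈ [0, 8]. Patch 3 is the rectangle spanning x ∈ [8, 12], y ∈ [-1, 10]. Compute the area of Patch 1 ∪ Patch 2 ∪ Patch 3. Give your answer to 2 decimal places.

By inclusion–exclusion:
Individual areas: |Patch 1| = 6, |Patch 2| = 112, |Patch 3| = 44.
|Patch 1∩Patch 2| = 0 (no overlap).
|Patch 1∩Patch 3| = 0 (no overlap).
|Patch 2∩Patch 3|: x∈[8,12], y∈[0,8] → 4·8 = 32.
|Patch 1∩Patch 2∩Patch 3| = 0.
|Patch 1 ∪ Patch 2 ∪ Patch 3| = 162 − 32 + 0 = 130.00.

130.00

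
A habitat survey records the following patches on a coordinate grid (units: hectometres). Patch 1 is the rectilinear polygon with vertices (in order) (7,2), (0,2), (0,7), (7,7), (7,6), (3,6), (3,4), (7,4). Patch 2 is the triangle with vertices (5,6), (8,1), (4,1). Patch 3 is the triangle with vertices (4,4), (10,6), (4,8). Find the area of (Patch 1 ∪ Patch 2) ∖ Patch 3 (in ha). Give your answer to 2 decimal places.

|Patch 1 ∪ Patch 2| = 32.3333.
|(Patch 1 ∪ Patch 2) ∩ Patch 3| = 3.9921.
|(Patch 1 ∪ Patch 2) ∖ Patch 3| = 32.3333 − 3.9921 = 28.34.

28.34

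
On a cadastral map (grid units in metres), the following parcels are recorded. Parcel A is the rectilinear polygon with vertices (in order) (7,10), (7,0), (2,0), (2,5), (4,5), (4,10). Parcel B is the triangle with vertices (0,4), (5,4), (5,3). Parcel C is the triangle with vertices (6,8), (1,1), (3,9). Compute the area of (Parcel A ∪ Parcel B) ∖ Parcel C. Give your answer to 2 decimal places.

|Parcel A ∪ Parcel B| = 40.4.
|(Parcel A ∪ Parcel B) ∩ Parcel C| = 5.9893.
|(Parcel A ∪ Parcel B) ∖ Parcel C| = 40.4 − 5.9893 = 34.41.

34.41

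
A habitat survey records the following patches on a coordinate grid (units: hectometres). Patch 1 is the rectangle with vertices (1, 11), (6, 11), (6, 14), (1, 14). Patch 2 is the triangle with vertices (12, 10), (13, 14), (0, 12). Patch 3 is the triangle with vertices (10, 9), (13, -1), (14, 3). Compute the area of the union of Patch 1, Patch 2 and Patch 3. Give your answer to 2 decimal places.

By inclusion–exclusion:
Individual areas: |Patch 1| = 15, |Patch 2| = 25, |Patch 3| = 11.
|Patch 1∩Patch 2| = 5.609.
|Patch 1∩Patch 3| = 0.
|Patch 2∩Patch 3| = 0.
|Patch 1∩Patch 2∩Patch 3| = 0.
|Patch 1 ∪ Patch 2 ∪ Patch 3| = 51 − 5.609 + 0 = 45.39.

45.39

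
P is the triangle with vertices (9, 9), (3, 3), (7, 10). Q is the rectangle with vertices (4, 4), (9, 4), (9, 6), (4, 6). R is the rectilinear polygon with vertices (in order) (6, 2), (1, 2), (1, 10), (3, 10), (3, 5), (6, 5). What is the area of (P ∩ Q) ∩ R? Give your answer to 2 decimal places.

The region (P ∩ Q) ∩ R is the polygon with vertices (4,4.75), (4.143,5), (5,5), (4,4).
By the shoelace formula its area is 0.48.

0.48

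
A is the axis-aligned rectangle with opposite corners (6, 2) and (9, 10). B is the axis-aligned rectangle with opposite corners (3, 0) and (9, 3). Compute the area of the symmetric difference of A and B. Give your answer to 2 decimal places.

|A∩B|: x∈[6,9], y∈[2,3] → 3·1 = 3.
|A △ B| = |A| + |B| − 2·|A∩B| = 24 + 18 − 6 = 36.00.

36.00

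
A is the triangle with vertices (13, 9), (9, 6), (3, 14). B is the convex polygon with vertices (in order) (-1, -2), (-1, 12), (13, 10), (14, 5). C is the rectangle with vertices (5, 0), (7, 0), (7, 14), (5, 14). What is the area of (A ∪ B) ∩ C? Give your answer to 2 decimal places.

22.45

The region (A ∪ B) ∩ C is the polygon with vertices (7,12), (7,1.733), (5,0.8), (5,11.143), (5.16,11.12), (5,11.333), (5,13).
By the shoelace formula its area is 22.45.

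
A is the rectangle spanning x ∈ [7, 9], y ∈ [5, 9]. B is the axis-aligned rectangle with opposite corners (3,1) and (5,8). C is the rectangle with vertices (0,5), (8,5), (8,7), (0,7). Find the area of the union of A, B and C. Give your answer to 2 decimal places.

32.00

By inclusion–exclusion:
Individual areas: |A| = 8, |B| = 14, |C| = 16.
|A∩B| = 0 (no overlap).
|A∩C|: x∈[7,8], y∈[5,7] → 1·2 = 2.
|B∩C|: x∈[3,5], y∈[5,7] → 2·2 = 4.
|A∩B∩C| = 0.
|A ∪ B ∪ C| = 38 − 6 + 0 = 32.00.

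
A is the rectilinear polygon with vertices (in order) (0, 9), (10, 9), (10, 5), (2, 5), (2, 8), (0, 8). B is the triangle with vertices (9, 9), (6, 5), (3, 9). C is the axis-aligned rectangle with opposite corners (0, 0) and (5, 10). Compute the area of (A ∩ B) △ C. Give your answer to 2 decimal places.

|A ∩ B| = 12.
|(A ∩ B) ∩ C| = 2.6667.
|(A ∩ B) △ C| = 12 + 50 − 5.3333 = 56.67.

56.67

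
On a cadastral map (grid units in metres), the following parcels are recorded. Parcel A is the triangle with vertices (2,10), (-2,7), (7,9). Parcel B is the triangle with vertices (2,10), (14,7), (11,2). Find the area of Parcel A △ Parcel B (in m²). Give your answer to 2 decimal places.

|Parcel A| = 9.5, |Parcel B| = 34.5, |Parcel A∩Parcel B| = 2.7134.
|Parcel A △ Parcel B| = |Parcel A| + |Parcel B| − 2·|Parcel A∩Parcel B| = 9.5 + 34.5 − 5.4268 = 38.57.

38.57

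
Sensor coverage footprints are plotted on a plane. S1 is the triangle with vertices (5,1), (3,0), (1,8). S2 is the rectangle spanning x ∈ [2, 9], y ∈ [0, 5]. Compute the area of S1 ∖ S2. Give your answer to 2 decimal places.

1.57

|S1| = 9, |S1∩S2| = 7.4286.
|S1 ∖ S2| = |S1| − |S1∩S2| = 9 − 7.4286 = 1.57.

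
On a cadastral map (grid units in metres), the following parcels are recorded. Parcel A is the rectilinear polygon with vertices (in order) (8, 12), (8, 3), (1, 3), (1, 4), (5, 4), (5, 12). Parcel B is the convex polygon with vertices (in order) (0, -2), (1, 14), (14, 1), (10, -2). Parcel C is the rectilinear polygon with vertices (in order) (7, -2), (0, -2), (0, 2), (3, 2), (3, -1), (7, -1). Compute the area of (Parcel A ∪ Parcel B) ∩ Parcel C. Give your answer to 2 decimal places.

The region (Parcel A ∪ Parcel B) ∩ Parcel C is the polygon with vertices (0,-2), (0.25,2), (3,2), (3,-1), (7,-1), (7,-2).
By the shoelace formula its area is 15.50.

15.50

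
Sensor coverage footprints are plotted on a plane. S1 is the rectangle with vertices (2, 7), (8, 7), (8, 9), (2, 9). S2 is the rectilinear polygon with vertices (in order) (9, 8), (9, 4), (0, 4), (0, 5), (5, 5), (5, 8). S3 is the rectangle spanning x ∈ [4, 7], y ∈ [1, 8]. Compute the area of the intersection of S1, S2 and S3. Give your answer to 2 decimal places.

2.00

The intersection is the polygon with vertices (5,7), (5,8), (7,8), (7,7).
By the shoelace formula its area is 2.00.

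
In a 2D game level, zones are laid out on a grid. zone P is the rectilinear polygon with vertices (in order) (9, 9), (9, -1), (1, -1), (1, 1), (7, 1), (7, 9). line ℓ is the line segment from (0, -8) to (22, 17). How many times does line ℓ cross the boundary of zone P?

The segment meets the boundary at (9,2.227), (6.16,-1).

2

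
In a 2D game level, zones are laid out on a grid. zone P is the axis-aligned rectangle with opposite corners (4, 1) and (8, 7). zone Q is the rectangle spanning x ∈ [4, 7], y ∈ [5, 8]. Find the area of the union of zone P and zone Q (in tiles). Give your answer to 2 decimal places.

By inclusion–exclusion:
Individual areas: |zone P| = 24, |zone Q| = 9.
|zone P∩zone Q|: x∈[4,7], y∈[5,7] → 3·2 = 6.
|zone P ∪ zone Q| = 33 − 6 = 27.00.

27.00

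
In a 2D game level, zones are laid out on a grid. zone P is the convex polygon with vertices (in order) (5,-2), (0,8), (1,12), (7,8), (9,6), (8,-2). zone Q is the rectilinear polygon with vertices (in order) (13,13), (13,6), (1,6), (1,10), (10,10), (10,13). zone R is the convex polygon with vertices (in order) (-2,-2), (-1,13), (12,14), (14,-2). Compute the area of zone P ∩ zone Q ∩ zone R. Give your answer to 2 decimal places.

The intersection is the polygon with vertices (9,6), (1,6), (1,10), (4,10), (7,8).
By the shoelace formula its area is 23.00.

23.00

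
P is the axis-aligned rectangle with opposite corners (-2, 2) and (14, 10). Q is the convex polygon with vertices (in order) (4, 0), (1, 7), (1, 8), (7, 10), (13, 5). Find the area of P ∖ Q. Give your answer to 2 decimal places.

66.46

|P| = 128, |P∩Q| = 61.5429.
|P ∖ Q| = |P| − |P∩Q| = 128 − 61.5429 = 66.46.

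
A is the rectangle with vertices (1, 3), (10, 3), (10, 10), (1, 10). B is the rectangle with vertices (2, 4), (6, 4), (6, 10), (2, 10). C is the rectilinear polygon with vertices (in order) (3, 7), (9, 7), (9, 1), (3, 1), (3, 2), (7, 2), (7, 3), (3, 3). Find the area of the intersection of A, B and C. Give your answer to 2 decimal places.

The intersection is the polygon with vertices (6,4), (3,4), (3,7), (6,7).
By the shoelace formula its area is 9.00.

9.00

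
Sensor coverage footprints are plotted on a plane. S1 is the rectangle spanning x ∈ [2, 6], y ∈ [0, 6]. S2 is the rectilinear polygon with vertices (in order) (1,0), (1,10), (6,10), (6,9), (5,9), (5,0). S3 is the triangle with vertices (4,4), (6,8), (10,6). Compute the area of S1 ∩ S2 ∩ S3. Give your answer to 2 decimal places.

0.83

The intersection is the polygon with vertices (5,4.333), (4,4), (5,6).
By the shoelace formula its area is 0.83.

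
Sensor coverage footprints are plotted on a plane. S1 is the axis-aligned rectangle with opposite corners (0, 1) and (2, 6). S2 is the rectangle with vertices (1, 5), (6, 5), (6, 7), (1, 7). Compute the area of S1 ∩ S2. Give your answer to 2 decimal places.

|S1∩S2|: x∈[1,2], y∈[5,6] → 1·1 = 1.

1.00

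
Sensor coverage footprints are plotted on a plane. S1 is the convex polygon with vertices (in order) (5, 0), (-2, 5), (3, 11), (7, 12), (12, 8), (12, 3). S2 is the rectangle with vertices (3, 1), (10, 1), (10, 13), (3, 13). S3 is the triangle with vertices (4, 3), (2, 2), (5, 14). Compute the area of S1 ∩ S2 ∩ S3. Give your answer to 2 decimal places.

8.21

The intersection is the polygon with vertices (3,6), (4.333,11.333), (4.767,11.442), (4,3), (3,2.5).
By the shoelace formula its area is 8.21.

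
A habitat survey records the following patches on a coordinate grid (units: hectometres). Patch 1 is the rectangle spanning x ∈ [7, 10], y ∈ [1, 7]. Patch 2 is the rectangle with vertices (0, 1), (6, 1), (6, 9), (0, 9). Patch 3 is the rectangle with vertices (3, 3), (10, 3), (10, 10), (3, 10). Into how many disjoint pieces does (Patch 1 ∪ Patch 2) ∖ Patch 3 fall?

(Patch 1 ∪ Patch 2) ∖ Patch 3 splits into 2 disjoint pieces (area 6, area 30).

2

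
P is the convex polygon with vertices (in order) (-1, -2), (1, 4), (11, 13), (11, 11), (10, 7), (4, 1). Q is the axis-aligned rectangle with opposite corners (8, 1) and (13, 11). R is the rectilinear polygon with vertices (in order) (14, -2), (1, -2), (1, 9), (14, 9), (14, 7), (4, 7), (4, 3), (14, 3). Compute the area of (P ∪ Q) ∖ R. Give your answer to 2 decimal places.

51.91

|P ∪ Q| = 94.7722.
|(P ∪ Q) ∩ R| = 42.8611.
|(P ∪ Q) ∖ R| = 94.7722 − 42.8611 = 51.91.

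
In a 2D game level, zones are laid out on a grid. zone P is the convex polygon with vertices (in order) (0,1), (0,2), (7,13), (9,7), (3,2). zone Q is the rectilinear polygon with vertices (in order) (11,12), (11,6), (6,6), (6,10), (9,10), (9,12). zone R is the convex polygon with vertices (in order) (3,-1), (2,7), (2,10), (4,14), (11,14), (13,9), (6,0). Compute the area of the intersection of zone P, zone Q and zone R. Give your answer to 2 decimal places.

9.90

The intersection is the polygon with vertices (7.8,6), (6,6), (6,10), (8,10), (9,7).
By the shoelace formula its area is 9.90.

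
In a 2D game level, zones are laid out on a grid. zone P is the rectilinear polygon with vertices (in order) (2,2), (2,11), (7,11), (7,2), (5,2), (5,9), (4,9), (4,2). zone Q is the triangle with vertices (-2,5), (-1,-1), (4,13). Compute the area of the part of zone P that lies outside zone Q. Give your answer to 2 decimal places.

35.85

|zone P| = 38, |zone P∩zone Q| = 2.1476.
|zone P ∖ zone Q| = |zone P| − |zone P∩zone Q| = 38 − 2.1476 = 35.85.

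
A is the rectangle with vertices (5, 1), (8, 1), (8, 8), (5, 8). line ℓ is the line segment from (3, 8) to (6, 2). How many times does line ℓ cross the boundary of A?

The segment meets the boundary at (5,4).

1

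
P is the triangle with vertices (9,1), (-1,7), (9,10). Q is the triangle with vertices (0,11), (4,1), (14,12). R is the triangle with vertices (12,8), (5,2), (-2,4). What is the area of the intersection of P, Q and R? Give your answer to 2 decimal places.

The intersection is the polygon with vertices (2.308,5.231), (9,7.143), (9,6.5), (5.765,2.941), (2.421,4.947).
By the shoelace formula its area is 12.37.

12.37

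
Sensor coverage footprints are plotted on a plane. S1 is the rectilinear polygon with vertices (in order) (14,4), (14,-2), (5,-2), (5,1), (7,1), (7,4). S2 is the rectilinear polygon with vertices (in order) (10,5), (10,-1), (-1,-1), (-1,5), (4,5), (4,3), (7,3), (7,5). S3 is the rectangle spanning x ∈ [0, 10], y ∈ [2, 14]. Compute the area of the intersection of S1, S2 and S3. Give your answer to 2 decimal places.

6.00

The intersection is the polygon with vertices (7,3), (7,4), (10,4), (10,2), (7,2).
By the shoelace formula its area is 6.00.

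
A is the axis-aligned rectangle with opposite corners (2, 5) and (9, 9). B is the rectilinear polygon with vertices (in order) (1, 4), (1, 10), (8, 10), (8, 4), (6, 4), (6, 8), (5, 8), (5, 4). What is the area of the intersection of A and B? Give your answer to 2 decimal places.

The intersection is the polygon with vertices (2,5), (2,9), (8,9), (8,5), (6,5), (6,8), (5,8), (5,5).
By the shoelace formula its area is 21.00.

21.00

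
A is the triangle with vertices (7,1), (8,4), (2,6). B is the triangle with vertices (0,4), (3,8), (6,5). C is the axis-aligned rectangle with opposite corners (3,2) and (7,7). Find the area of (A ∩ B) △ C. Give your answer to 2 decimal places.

19.08

|A ∩ B| = 1.5873.
|(A ∩ B) ∩ C| = 1.254.
|(A ∩ B) △ C| = 1.5873 + 20 − 2.5079 = 19.08.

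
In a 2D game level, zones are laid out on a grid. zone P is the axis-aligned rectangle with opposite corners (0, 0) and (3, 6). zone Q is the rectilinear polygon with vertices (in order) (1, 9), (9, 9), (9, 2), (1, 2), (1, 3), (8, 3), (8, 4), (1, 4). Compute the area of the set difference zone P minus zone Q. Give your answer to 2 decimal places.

|zone P| = 18, |zone P∩zone Q| = 6.
|zone P ∖ zone Q| = |zone P| − |zone P∩zone Q| = 18 − 6 = 12.00.

12.00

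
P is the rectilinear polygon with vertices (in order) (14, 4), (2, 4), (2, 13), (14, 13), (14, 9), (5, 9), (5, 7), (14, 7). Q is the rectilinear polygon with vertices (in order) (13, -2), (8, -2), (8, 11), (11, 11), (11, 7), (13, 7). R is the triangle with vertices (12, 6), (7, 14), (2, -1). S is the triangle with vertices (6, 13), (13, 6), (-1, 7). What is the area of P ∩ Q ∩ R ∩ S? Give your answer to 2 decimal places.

4.83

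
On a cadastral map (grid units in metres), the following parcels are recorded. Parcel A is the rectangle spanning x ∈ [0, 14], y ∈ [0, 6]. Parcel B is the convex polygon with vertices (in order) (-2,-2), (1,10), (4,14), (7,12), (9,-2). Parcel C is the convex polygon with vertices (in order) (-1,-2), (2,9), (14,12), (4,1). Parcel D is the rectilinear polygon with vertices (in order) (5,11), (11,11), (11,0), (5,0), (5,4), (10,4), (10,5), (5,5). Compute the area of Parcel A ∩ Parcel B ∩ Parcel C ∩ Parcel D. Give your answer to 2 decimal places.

4.51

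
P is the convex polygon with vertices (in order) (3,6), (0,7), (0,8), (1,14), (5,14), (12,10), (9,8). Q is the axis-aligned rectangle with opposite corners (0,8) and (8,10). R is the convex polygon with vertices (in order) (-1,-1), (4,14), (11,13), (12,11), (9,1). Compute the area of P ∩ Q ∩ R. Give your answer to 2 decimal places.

11.33

The intersection is the polygon with vertices (8,10), (8,8), (2,8), (2.667,10).
By the shoelace formula its area is 11.33.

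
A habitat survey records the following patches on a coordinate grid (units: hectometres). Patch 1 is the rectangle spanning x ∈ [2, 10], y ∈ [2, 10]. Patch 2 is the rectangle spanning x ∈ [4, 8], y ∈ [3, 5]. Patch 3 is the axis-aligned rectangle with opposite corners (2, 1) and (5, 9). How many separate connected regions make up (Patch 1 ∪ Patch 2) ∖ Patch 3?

1

(Patch 1 ∪ Patch 2) ∖ Patch 3 is a single connected region.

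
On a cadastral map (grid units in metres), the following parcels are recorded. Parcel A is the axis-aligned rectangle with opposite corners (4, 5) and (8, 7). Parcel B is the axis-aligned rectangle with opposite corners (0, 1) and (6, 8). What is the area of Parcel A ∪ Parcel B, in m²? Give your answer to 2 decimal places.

By inclusion–exclusion:
Individual areas: |Parcel A| = 8, |Parcel B| = 42.
|Parcel A∩Parcel B|: x∈[4,6], y∈[5,7] → 2·2 = 4.
|Parcel A ∪ Parcel B| = 50 − 4 = 46.00.

46.00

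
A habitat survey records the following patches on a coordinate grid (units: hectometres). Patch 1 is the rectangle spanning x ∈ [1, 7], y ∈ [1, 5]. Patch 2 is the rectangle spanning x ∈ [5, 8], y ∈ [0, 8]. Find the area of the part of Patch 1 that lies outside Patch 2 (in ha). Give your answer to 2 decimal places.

|Patch 1∩Patch 2|: x∈[5,7], y∈[1,5] → 2·4 = 8.
|Patch 1| = 24.
|Patch 1 ∖ Patch 2| = |Patch 1| − |Patch 1∩Patch 2| = 24 − 8 = 16.00.

16.00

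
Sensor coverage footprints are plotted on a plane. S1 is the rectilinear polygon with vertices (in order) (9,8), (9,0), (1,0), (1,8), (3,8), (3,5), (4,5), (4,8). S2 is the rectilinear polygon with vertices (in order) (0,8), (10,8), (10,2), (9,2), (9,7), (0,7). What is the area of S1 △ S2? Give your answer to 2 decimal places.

62.00

|S1| = 61, |S2| = 15, |S1∩S2| = 7.
|S1 △ S2| = |S1| + |S2| − 2·|S1∩S2| = 61 + 15 − 14 = 62.00.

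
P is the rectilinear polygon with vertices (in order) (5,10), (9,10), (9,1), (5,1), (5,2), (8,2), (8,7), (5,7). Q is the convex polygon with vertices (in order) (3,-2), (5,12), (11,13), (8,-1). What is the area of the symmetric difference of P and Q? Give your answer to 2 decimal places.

|P| = 21, |Q| = 74.5, |P∩Q| = 20.2381.
|P △ Q| = |P| + |Q| − 2·|P∩Q| = 21 + 74.5 − 40.4762 = 55.02.

55.02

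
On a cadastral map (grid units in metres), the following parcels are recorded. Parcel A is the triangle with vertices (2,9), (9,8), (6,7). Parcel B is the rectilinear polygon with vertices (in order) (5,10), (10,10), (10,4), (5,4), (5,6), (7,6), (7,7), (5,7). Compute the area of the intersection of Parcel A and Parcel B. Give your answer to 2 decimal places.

The intersection is the polygon with vertices (9,8), (6,7), (5,7.5), (5,8.571).
By the shoelace formula its area is 3.39.

3.39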